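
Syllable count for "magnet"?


Word: "magnet"
Syllable breakdown: mag | net
Counting: 2 parts
= 2 syllables


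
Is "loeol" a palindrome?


Word: "loeol"
Reversed: "loeol"
Forward == Backward? loeol == loeol
Palindrome = Yes


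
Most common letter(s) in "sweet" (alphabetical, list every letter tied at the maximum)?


Word: "sweet"
Letter counts:
  'e': 2
  's': 1
  't': 1
  'w': 1
Maximum count = 2
Most frequent = 'e' (2 times each)


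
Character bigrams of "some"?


Word: "some" (length 4)
Number of bigrams = 4 - 2 + 1 = 3
  Position 0: "so"
  Position 1: "om"
  Position 2: "me"
Bigrams = "so", "om", "me"


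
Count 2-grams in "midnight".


Word: "midnight" (length 8)
Number of 2-grams = length - 2 + 1 = 8 - 2 + 1
= 7


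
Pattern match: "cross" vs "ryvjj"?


Pattern of "cross": [0, 1, 2, 3, 3]
Pattern of "ryvjj": [0, 1, 2, 3, 3]
Patterns match
Same pattern = Yes


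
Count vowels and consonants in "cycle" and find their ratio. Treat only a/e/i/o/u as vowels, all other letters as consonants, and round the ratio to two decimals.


Word: "cycle"
Vowels (a,e,i,o,u): 1
Consonants: 4
Ratio = 1/4
= 0.25


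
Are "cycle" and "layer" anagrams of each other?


Word 1: "cycle" → sorted: ccely
Word 2: "layer" → sorted: aelry
Same letters? ccely != aelry
Anagram = No


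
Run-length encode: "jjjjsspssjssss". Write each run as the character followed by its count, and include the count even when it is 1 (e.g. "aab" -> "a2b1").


String: "jjjjsspssjssss"
Scanning for consecutive runs:
  'j' x 4
  's' x 2
  'p' x 1
  's' x 2
  'j' x 1
  's' x 4
RLE = "j4s2p1s2j1s4"


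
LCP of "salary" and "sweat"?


Word 1: "salary"
Word 2: "sweat"
Comparing from start:
  Pos 0: 's' == 's'
  Pos 1: 'a' != 'w' (stop)
LCP = "s" (length 1)


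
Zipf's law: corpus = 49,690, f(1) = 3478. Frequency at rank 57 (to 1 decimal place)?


Zipf's law: f(r) = f(1) / r
f(1) = 3478
f(57) = 3478 / 57
= 61.0 occurrences


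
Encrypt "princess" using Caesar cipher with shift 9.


Word: "princess"
Shift: 9
Each letter → (letter + shift) mod 26:
  'p' (15) + 9 = 24 → 'y'
  'r' (17) + 9 = 0 → 'a'
  'i' (8) + 9 = 17 → 'r'
  'n' (13) + 9 = 22 → 'w'
  'c' (2) + 9 = 11 → 'l'
  'e' (4) + 9 = 13 → 'n'
  's' (18) + 9 = 1 → 'b'
  's' (18) + 9 = 1 → 'b'
Result = "yarwlnbb"


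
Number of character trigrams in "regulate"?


Word: "regulate" (length 8)
Number of 3-grams = length - 3 + 1 = 8 - 3 + 1
= 6


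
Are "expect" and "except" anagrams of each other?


Word 1: "expect" → sorted: ceeptx
Word 2: "except" → sorted: ceeptx
Same letters? ceeptx == ceeptx
Anagram = Yes


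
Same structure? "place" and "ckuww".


Pattern of "place": [0, 1, 2, 3, 4]
Pattern of "ckuww": [0, 1, 2, 3, 3]
Patterns do not match
Same pattern = No


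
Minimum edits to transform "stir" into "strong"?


Word 1: "stir" (length 4)
Word 2: "strong" (length 6)
One optimal edit sequence (insert/delete/substitute each cost 1):
  1. keep 's'
  2. keep 't'
  3. insert 'r'  (+1)
  4. insert 'o'  (+1)
  5. substitute 'i' -> 'n'  (+1)
  6. substitute 'r' -> 'g'  (+1)
Total edit operations: 4
Edit distance = 4


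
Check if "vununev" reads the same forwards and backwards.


Word: "vununev"
Reversed: "venunuv"
Forward == Backward? vununev != venunuv
Palindrome = No


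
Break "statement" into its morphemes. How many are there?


Word: "statement"
Morphemes: state | -ment
Each morpheme carries meaning
= 2 morphemes


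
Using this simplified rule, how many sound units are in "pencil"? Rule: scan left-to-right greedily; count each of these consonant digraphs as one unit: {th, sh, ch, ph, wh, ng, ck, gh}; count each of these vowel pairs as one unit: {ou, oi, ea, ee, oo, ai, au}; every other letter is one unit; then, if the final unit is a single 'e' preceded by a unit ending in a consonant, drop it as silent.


Word: "pencil" (6 letters)
Left-to-right scan:
  1. 'p' (letter)
  2. 'e' (letter)
  3. 'n' (letter)
  4. 'c' (letter)
  5. 'i' (letter)
  6. 'l' (letter)
Units from scan: 6
Sound units = 6 units


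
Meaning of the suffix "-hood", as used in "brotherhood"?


Suffix: -hood
Example: brotherhood (brother + -hood)
Meaning = state / condition


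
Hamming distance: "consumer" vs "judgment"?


Comparing character by character (same length = 8):
  Pos 0: 'c' vs 'j' !=
  Pos 1: 'o' vs 'u' !=
  Pos 2: 'n' vs 'd' !=
  Pos 3: 's' vs 'g' !=
  Pos 4: 'u' vs 'm' !=
  Pos 5: 'm' vs 'e' !=
  Pos 6: 'e' vs 'n' !=
  Pos 7: 'r' vs 't' !=
Hamming distance = 8


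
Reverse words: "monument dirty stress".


Original: "monument dirty stress"
Words (1..n): monument | dirty | stress
Reversed (n..1): stress | dirty | monument
Result = "stress dirty monument"


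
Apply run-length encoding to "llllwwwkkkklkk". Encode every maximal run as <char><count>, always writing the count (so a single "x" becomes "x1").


String: "llllwwwkkkklkk"
Scanning for consecutive runs:
  'l' x 4
  'w' x 3
  'k' x 4
  'l' x 1
  'k' x 2
RLE = "l4w3k4l1k2"


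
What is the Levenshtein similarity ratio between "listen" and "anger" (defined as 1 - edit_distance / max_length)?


Word 1: "listen" (length 6)
Word 2: "anger" (length 5)
One optimal edit sequence:
  1. delete 'l'  (+1)
  2. substitute 'i' -> 'a'  (+1)
  3. substitute 's' -> 'n'  (+1)
  4. substitute 't' -> 'g'  (+1)
  5. keep 'e'
  6. substitute 'n' -> 'r'  (+1)
Edit distance = 5
Max length = max(6, 5) = 6
Similarity = 1 - 5/6
= 0.1667


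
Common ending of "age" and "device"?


Word 1: "age"
Word 2: "device"
Comparing from end:
  Pos -1: 'e' == 'e'
  Pos -2: 'g' != 'c' (stop)
LCS = "e" (length 1)


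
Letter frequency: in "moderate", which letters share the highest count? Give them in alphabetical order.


Word: "moderate"
Letter counts:
  'a': 1
  'd': 1
  'e': 2
  'm': 1
  'o': 1
  'r': 1
  't': 1
Maximum count = 2
Most frequent = 'e' (2 times each)


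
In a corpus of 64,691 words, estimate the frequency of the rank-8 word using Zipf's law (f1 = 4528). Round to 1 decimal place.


Zipf's law: f(r) = f(1) / r
f(1) = 4528
f(8) = 4528 / 8
= 566.0 occurrences


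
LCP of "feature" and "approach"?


Word 1: "feature"
Word 2: "approach"
Comparing from start:
  Pos 0: 'f' != 'a' (stop)
LCP = "" (length 0)


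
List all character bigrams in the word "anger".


Word: "anger" (length 5)
Number of bigrams = 5 - 2 + 1 = 4
  Position 0: "an"
  Position 1: "ng"
  Position 2: "ge"
  Position 3: "er"
Bigrams = "an", "ng", "ge", "er"


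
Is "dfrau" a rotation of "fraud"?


Word: "fraud", Candidate: "dfrau"
Method: check if candidate is substring of word+word
"fraudfraud" contains "dfrau"? Yes
Is rotation = Yes


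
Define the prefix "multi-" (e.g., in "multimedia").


Prefix: multi-
Example: multimedia = multi- + media
Meaning = many


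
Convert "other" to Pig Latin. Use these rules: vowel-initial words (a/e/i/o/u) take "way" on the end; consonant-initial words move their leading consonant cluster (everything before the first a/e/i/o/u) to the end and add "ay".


Word: "other"
Starts with vowel → add 'way'
Pig Latin = "otherway"


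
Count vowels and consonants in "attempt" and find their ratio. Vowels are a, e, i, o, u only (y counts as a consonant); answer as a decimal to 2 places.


Word: "attempt"
Vowels (a,e,i,o,u): 2
Consonants: 5
Ratio = 2/5
= 0.40


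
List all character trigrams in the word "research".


Word: "research" (length 8)
Number of trigrams = 8 - 3 + 1 = 6
  Position 0: "res"
  Position 1: "ese"
  Position 2: "sea"
  Position 3: "ear"
  Position 4: "arc"
  Position 5: "rch"
Trigrams = "res", "ese", "sea", "ear", "arc", "rch"


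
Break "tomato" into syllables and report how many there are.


Word: "tomato"
Syllable breakdown: to | ma | to
Counting: 3 parts
= 3 syllables


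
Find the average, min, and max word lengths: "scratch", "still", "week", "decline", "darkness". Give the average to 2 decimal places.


Lengths: "scratch"=7, "still"=5, "week"=4, "decline"=7, "darkness"=8
Sum = 31, Count = 5
Average = 31/5 = 6.20
= avg=6.20, min=4, max=8


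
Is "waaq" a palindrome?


Word: "waaq"
Reversed: "qaaw"
Forward == Backward? waaq != qaaw
Palindrome = No


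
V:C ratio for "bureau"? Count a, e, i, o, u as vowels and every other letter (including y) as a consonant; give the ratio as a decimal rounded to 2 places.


Word: "bureau"
Vowels (a,e,i,o,u): 4
Consonants: 2
Ratio = 4/2
= 2.00


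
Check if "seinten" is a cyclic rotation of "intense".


Word: "intense", Candidate: "seinten"
Method: check if candidate is substring of word+word
"intenseintense" contains "seinten"? Yes
Is rotation = Yes


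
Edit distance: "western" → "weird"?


Word 1: "western" (length 7)
Word 2: "weird" (length 5)
One optimal edit sequence (insert/delete/substitute each cost 1):
  1. keep 'w'
  2. keep 'e'
  3. delete 's'  (+1)
  4. delete 't'  (+1)
  5. substitute 'e' -> 'i'  (+1)
  6. keep 'r'
  7. substitute 'n' -> 'd'  (+1)
Total edit operations: 4
Edit distance = 4


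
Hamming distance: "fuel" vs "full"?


Comparing character by character (same length = 4):
  Pos 0: 'f' vs 'f' =
  Pos 1: 'u' vs 'u' =
  Pos 2: 'e' vs 'l' !=
  Pos 3: 'l' vs 'l' =
Hamming distance = 1


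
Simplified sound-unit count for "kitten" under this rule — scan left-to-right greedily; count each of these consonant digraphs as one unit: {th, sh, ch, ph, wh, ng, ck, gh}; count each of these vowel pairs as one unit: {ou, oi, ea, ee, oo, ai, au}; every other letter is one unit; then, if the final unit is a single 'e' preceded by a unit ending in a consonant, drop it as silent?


Word: "kitten" (6 letters)
Left-to-right scan:
  (1) 'k' (letter)
  (2) 'i' (letter)
  (3) 't' (letter)
  (4) 't' (letter)
  (5) 'e' (letter)
  (6) 'n' (letter)
Units from scan: 6
Sound units = 6 units


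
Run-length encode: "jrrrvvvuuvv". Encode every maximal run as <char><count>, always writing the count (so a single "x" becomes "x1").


String: "jrrrvvvuuvv"
Scanning for consecutive runs:
  'j' x 1
  'r' x 3
  'v' x 3
  'u' x 2
  'v' x 2
RLE = "j1r3v3u2v2"


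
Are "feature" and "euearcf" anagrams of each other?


Word 1: "feature" → sorted: aeefrtu
Word 2: "euearcf" → sorted: aceefru
Same letters? aeefrtu != aceefru
Anagram = No


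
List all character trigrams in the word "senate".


Word: "senate" (length 6)
Number of trigrams = 6 - 3 + 1 = 4
  Position 0: "sen"
  Position 1: "ena"
  Position 2: "nat"
  Position 3: "ate"
Trigrams = "sen", "ena", "nat", "ate"


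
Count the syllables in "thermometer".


Word: "thermometer"
Syllable breakdown: ther | mom | e | ter
Counting: 4 parts
= 4 syllables


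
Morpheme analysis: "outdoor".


Word: "outdoor"
Morphemes: out- | door
Each morpheme carries meaning
= 2 morphemes


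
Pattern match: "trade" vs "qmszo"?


Pattern of "trade": [0, 1, 2, 3, 4]
Pattern of "qmszo": [0, 1, 2, 3, 4]
Patterns match
Same pattern = Yes


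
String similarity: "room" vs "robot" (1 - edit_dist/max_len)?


Word 1: "room" (length 4)
Word 2: "robot" (length 5)
One optimal edit sequence:
  1. keep 'r'
  2. keep 'o'
  3. insert 'b'  (+1)
  4. keep 'o'
  5. substitute 'm' -> 't'  (+1)
Edit distance = 2
Max length = max(4, 5) = 5
Similarity = 1 - 2/5
= 0.6000


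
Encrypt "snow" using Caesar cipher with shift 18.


Word: "snow"
Shift: 18
Each letter → (letter + shift) mod 26:
  's' (18) + 18 = 10 → 'k'
  'n' (13) + 18 = 5 → 'f'
  'o' (14) + 18 = 6 → 'g'
  'w' (22) + 18 = 14 → 'o'
Result = "kfgo"


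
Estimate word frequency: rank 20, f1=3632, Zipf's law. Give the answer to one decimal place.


Zipf's law: f(r) = f(1) / r
f(1) = 3632
f(20) = 3632 / 20
= 181.6 occurrences


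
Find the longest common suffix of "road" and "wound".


Word 1: "road"
Word 2: "wound"
Comparing from end:
  Pos -1: 'd' == 'd'
  Pos -2: 'a' != 'n' (stop)
LCS = "d" (length 1)


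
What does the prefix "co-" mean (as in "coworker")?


Prefix: co-
Example: coworker (co- + worker)
Meaning = together


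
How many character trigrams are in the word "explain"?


Word: "explain" (length 7)
Number of 3-grams = length - 3 + 1 = 7 - 3 + 1
= 5


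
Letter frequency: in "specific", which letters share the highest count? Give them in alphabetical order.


Word: "specific"
Letter counts:
  'c': 2
  'e': 1
  'f': 1
  'i': 2
  'p': 1
  's': 1
Maximum count = 2
Most frequent = 'c', 'i' (2 times each)


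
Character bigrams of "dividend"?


Word: "dividend" (length 8)
Number of bigrams = 8 - 2 + 1 = 7
  Position 0: "di"
  Position 1: "iv"
  Position 2: "vi"
  Position 3: "id"
  Position 4: "de"
  Position 5: "en"
  Position 6: "nd"
Bigrams = "di", "iv", "vi", "id", "de", "en", "nd"


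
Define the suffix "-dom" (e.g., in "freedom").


Suffix: -dom
Example: freedom = free + -dom
Meaning = state / realm


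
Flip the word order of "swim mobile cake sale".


Original: "swim mobile cake sale"
Words (1..n): swim | mobile | cake | sale
Reversed (n..1): sale | cake | mobile | swim
Result = "sale cake mobile swim"


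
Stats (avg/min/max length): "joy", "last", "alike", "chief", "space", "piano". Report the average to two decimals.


Lengths: "joy"=3, "last"=4, "alike"=5, "chief"=5, "space"=5, "piano"=5
Sum = 27, Count = 6
Average = 27/6 = 4.50
= avg=4.50, min=3, max=5


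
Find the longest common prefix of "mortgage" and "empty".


Word 1: "mortgage"
Word 2: "empty"
Comparing from start:
  Pos 0: 'm' != 'e' (stop)
LCP = "" (length 0)


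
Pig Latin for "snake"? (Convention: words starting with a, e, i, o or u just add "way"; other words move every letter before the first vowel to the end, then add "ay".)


Word: "snake"
Starts with consonant(s) → move to end, add 'ay'
Consonant cluster: "sn"
Pig Latin = "akesnay"


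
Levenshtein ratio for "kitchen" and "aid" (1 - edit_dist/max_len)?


Word 1: "kitchen" (length 7)
Word 2: "aid" (length 3)
One optimal edit sequence:
  1. substitute 'k' -> 'a'  (+1)
  2. keep 'i'
  3. delete 't'  (+1)
  4. delete 'c'  (+1)
  5. delete 'h'  (+1)
  6. delete 'e'  (+1)
  7. substitute 'n' -> 'd'  (+1)
Edit distance = 6
Max length = max(7, 3) = 7
Similarity = 1 - 6/7
= 0.1429


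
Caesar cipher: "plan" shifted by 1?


Word: "plan"
Shift: 1
Each letter → (letter + shift) mod 26:
  'p' (15) + 1 = 16 → 'q'
  'l' (11) + 1 = 12 → 'm'
  'a' (0) + 1 = 1 → 'b'
  'n' (13) + 1 = 14 → 'o'
Result = "qmbo"


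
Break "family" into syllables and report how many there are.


Word: "family"
Syllable breakdown: fam · i · ly
Counting: 3 parts
= 3 syllables


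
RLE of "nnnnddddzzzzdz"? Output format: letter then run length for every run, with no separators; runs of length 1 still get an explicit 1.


String: "nnnnddddzzzzdz"
Scanning for consecutive runs:
  'n' x 4
  'd' x 4
  'z' x 4
  'd' x 1
  'z' x 1
RLE = "n4d4z4d1z1"


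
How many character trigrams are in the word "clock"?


Word: "clock" (length 5)
Number of 3-grams = length - 3 + 1 = 5 - 3 + 1
= 3


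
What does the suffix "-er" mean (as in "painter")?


Suffix: -er
Example: painter (paint + -er)
Meaning = one who / more


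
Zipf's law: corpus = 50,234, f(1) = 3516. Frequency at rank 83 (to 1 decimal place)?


Zipf's law: f(r) = f(1) / r
f(1) = 3516
f(83) = 3516 / 83
= 42.4 occurrences


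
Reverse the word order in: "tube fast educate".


Original: "tube fast educate"
Words (1..n): tube | fast | educate
Reversed (n..1): educate | fast | tube
Result = "educate fast tube"


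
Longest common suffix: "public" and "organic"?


Word 1: "public"
Word 2: "organic"
Comparing from end:
  Pos -1: 'c' == 'c'
  Pos -2: 'i' == 'i'
  Pos -3: 'l' != 'n' (stop)
LCS = "ic" (length 2)


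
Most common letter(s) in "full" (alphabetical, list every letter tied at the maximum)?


Word: "full"
Letter counts:
  'f': 1
  'l': 2
  'u': 1
Maximum count = 2
Most frequent = 'l' (2 times each)


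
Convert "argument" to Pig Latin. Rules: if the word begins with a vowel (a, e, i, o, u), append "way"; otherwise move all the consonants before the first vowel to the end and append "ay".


Word: "argument"
Starts with vowel → add 'way'
Pig Latin = "argumentway"


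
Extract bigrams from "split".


Word: "split" (length 5)
Number of bigrams = 5 - 2 + 1 = 4
  Position 0: "sp"
  Position 1: "pl"
  Position 2: "li"
  Position 3: "it"
Bigrams = "sp", "pl", "li", "it"


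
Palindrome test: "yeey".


Word: "yeey"
Reversed: "yeey"
Forward == Backward? yeey == yeey
Palindrome = Yes


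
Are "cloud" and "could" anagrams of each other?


Word 1: "cloud" → sorted: cdlou
Word 2: "could" → sorted: cdlou
Same letters? cdlou == cdlou
Anagram = Yes


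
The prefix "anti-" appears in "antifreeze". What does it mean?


Prefix: anti-
Example: antifreeze (anti- + freeze)
Meaning = against


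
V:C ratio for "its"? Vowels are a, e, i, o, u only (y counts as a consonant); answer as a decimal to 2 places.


Word: "its"
Vowels (a,e,i,o,u): 1
Consonants: 2
Ratio = 1/2
= 0.50


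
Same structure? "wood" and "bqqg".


Pattern of "wood": [0, 1, 1, 2]
Pattern of "bqqg": [0, 1, 1, 2]
Patterns match
Same pattern = Yes


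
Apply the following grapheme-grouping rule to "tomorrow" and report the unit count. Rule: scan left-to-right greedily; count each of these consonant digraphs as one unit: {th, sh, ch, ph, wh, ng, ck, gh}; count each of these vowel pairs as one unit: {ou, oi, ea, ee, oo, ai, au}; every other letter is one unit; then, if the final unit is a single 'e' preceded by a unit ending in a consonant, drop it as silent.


Word: "tomorrow" (8 letters)
Left-to-right scan:
  (1) 't' (letter)
  (2) 'o' (letter)
  (3) 'm' (letter)
  (4) 'o' (letter)
  (5) 'r' (letter)
  (6) 'r' (letter)
  (7) 'o' (letter)
  (8) 'w' (letter)
Units from scan: 8
Sound units = 8 units


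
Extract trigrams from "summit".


Word: "summit" (length 6)
Number of trigrams = 6 - 3 + 1 = 4
  Position 0: "sum"
  Position 1: "umm"
  Position 2: "mmi"
  Position 3: "mit"
Trigrams = "sum", "umm", "mmi", "mit"


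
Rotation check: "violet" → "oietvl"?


Word: "violet", Candidate: "oietvl"
Method: check if candidate is substring of word+word
"violetviolet" contains "oietvl"? No
Is rotation = No


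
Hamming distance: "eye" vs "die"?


Comparing character by character (same length = 3):
  Pos 0: 'e' vs 'd' !=
  Pos 1: 'y' vs 'i' !=
  Pos 2: 'e' vs 'e' =
Hamming distance = 2


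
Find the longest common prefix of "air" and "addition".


Word 1: "air"
Word 2: "addition"
Comparing from start:
  Pos 0: 'a' == 'a'
  Pos 1: 'i' != 'd' (stop)
LCP = "a" (length 1)


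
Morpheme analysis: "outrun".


Word: "outrun"
Morphemes: out- | run
Each morpheme carries meaning
= 2 morphemes


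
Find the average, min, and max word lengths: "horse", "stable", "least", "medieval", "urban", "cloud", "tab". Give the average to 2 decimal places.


Lengths: "horse"=5, "stable"=6, "least"=5, "medieval"=8, "urban"=5, "cloud"=5, "tab"=3
Sum = 37, Count = 7
Average = 37/7 = 5.29
= avg=5.29, min=3, max=8


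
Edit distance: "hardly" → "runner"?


Word 1: "hardly" (length 6)
Word 2: "runner" (length 6)
One optimal edit sequence (insert/delete/substitute each cost 1):
  1. substitute 'h' -> 'r'  (+1)
  2. substitute 'a' -> 'u'  (+1)
  3. substitute 'r' -> 'n'  (+1)
  4. substitute 'd' -> 'n'  (+1)
  5. substitute 'l' -> 'e'  (+1)
  6. substitute 'y' -> 'r'  (+1)
Total edit operations: 6
Edit distance = 6


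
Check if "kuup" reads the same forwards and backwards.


Word: "kuup"
Reversed: "puuk"
Forward == Backward? kuup != puuk
Palindrome = No


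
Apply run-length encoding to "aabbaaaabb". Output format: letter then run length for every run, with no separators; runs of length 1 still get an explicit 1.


String: "aabbaaaabb"
Scanning for consecutive runs:
  'a' x 2
  'b' x 2
  'a' x 4
  'b' x 2
RLE = "a2b2a4b2"


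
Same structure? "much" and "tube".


Pattern of "much": [0, 1, 2, 3]
Pattern of "tube": [0, 1, 2, 3]
Patterns match
Same pattern = Yes


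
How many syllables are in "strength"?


Word: "strength"
Syllable breakdown: strength
Counting: 1 part
= 1 syllable


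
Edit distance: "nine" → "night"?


Word 1: "nine" (length 4)
Word 2: "night" (length 5)
One optimal edit sequence (insert/delete/substitute each cost 1):
  1. keep 'n'
  2. keep 'i'
  3. insert 'g'  (+1)
  4. substitute 'n' -> 'h'  (+1)
  5. substitute 'e' -> 't'  (+1)
Total edit operations: 3
Edit distance = 3


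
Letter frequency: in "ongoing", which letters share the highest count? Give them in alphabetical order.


Word: "ongoing"
Letter counts:
  'g': 2
  'i': 1
  'n': 2
  'o': 2
Maximum count = 2
Most frequent = 'g', 'n', 'o' (2 times each)


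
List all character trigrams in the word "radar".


Word: "radar" (length 5)
Number of trigrams = 5 - 3 + 1 = 3
  Position 0: "rad"
  Position 1: "ada"
  Position 2: "dar"
Trigrams = "rad", "ada", "dar"


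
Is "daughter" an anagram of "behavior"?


Word 1: "behavior" → sorted: abehiorv
Word 2: "daughter" → sorted: adeghrtu
Same letters? abehiorv != adeghrtu
Anagram = No


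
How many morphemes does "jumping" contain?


Word: "jumping"
Morphemes: jump + -ing
Each morpheme carries meaning
= 2 morphemes


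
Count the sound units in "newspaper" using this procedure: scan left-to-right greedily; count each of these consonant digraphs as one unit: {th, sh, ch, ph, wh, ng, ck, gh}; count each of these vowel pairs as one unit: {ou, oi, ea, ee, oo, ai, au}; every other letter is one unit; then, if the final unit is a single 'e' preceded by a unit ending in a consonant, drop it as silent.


Word: "newspaper" (9 letters)
Left-to-right scan:
  1. 'n' (letter)
  2. 'e' (letter)
  3. 'w' (letter)
  4. 's' (letter)
  5. 'p' (letter)
  6. 'a' (letter)
  7. 'p' (letter)
  8. 'e' (letter)
  9. 'r' (letter)
Units from scan: 9
Sound units = 9 units


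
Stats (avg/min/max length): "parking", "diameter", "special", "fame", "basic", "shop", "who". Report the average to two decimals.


Lengths: "parking"=7, "diameter"=8, "special"=7, "fame"=4, "basic"=5, "shop"=4, "who"=3
Sum = 38, Count = 7
Average = 38/7 = 5.43
= avg=5.43, min=3, max=8


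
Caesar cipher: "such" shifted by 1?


Word: "such"
Shift: 1
Each letter → (letter + shift) mod 26:
  's' (18) + 1 = 19 → 't'
  'u' (20) + 1 = 21 → 'v'
  'c' (2) + 1 = 3 → 'd'
  'h' (7) + 1 = 8 → 'i'
Result = "tvdi"


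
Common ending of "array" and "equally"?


Word 1: "array"
Word 2: "equally"
Comparing from end:
  Pos -1: 'y' == 'y'
  Pos -2: 'a' != 'l' (stop)
LCS = "y" (length 1)


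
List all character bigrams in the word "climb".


Word: "climb" (length 5)
Number of bigrams = 5 - 2 + 1 = 4
  Position 0: "cl"
  Position 1: "li"
  Position 2: "im"
  Position 3: "mb"
Bigrams = "cl", "li", "im", "mb"


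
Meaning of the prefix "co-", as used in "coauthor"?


Prefix: co-
Example: coauthor = co- + author
Meaning = together


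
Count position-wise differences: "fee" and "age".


Comparing character by character (same length = 3):
  Pos 0: 'f' vs 'a' !=
  Pos 1: 'e' vs 'g' !=
  Pos 2: 'e' vs 'e' =
Hamming distance = 2


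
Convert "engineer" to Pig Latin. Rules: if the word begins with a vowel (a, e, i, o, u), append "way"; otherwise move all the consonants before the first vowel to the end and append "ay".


Word: "engineer"
Starts with vowel → add 'way'
Pig Latin = "engineerway"


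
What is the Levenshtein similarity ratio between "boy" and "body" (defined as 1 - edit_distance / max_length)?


Word 1: "boy" (length 3)
Word 2: "body" (length 4)
One optimal edit sequence:
  1. keep 'b'
  2. keep 'o'
  3. insert 'd'  (+1)
  4. keep 'y'
Edit distance = 1
Max length = max(3, 4) = 4
Similarity = 1 - 1/4
= 0.7500


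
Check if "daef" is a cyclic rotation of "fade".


Word: "fade", Candidate: "daef"
Method: check if candidate is substring of word+word
"fadefade" contains "daef"? No
Is rotation = No


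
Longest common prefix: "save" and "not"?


Word 1: "save"
Word 2: "not"
Comparing from start:
  Pos 0: 's' != 'n' (stop)
LCP = "" (length 0)


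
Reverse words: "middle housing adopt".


Original: "middle housing adopt"
Words (1..n): middle | housing | adopt
Reversed (n..1): adopt | housing | middle
Result = "adopt housing middle"


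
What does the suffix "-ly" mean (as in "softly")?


Suffix: -ly
Example: softly (soft + -ly)
Meaning = in a manner


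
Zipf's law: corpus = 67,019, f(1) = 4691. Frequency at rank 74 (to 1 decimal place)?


Zipf's law: f(r) = f(1) / r
f(1) = 4691
f(74) = 4691 / 74
= 63.4 occurrences


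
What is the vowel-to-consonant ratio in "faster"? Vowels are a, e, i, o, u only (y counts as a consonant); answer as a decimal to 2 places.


Word: "faster"
Vowels (a,e,i,o,u): 2
Consonants: 4
Ratio = 2/4
= 0.50


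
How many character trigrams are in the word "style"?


Word: "style" (length 5)
Number of 3-grams = length - 3 + 1 = 5 - 3 + 1
= 3


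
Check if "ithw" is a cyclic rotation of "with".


Word: "with", Candidate: "ithw"
Method: check if candidate is substring of word+word
"withwith" contains "ithw"? Yes
Is rotation = Yes


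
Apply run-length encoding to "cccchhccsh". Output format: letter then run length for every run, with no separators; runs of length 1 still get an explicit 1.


String: "cccchhccsh"
Scanning for consecutive runs:
  'c' x 4
  'h' x 2
  'c' x 2
  's' x 1
  'h' x 1
RLE = "c4h2c2s1h1"


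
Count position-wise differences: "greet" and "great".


Comparing character by character (same length = 5):
  Pos 0: 'g' vs 'g' =
  Pos 1: 'r' vs 'r' =
  Pos 2: 'e' vs 'e' =
  Pos 3: 'e' vs 'a' !=
  Pos 4: 't' vs 't' =
Hamming distance = 1


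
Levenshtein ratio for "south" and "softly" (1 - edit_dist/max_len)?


Word 1: "south" (length 5)
Word 2: "softly" (length 6)
One optimal edit sequence:
  1. keep 's'
  2. keep 'o'
  3. substitute 'u' -> 'f'  (+1)
  4. keep 't'
  5. insert 'l'  (+1)
  6. substitute 'h' -> 'y'  (+1)
Edit distance = 3
Max length = max(5, 6) = 6
Similarity = 1 - 3/6
= 0.5000


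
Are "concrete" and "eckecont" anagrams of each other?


Word 1: "concrete" → sorted: cceenort
Word 2: "eckecont" → sorted: cceeknot
Same letters? cceenort != cceeknot
Anagram = No


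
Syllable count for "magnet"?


Word: "magnet"
Syllable breakdown: mag-net
Counting: 2 parts
= 2 syllables


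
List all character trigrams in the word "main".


Word: "main" (length 4)
Number of trigrams = 4 - 3 + 1 = 2
  Position 0: "mai"
  Position 1: "ain"
Trigrams = "mai", "ain"


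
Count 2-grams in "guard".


Word: "guard" (length 5)
Number of 2-grams = length - 2 + 1 = 5 - 2 + 1
= 4


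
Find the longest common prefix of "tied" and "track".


Word 1: "tied"
Word 2: "track"
Comparing from start:
  Pos 0: 't' == 't'
  Pos 1: 'i' != 'r' (stop)
LCP = "t" (length 1)


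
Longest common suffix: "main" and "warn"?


Word 1: "main"
Word 2: "warn"
Comparing from end:
  Pos -1: 'n' == 'n'
  Pos -2: 'i' != 'r' (stop)
LCS = "n" (length 1)


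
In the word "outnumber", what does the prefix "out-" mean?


Prefix: out-
Example: outnumber = out- + number
Meaning = surpass


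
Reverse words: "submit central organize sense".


Original: "submit central organize sense"
Words (1..n): submit | central | organize | sense
Reversed (n..1): sense | organize | central | submit
Result = "sense organize central submit"


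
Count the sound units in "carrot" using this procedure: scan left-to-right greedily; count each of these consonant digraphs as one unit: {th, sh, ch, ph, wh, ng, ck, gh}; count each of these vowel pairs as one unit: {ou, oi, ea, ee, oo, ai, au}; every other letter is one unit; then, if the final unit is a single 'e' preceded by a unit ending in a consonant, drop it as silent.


Word: "carrot" (6 letters)
Left-to-right scan:
  (1) 'c' (letter)
  (2) 'a' (letter)
  (3) 'r' (letter)
  (4) 'r' (letter)
  (5) 'o' (letter)
  (6) 't' (letter)
Units from scan: 6
Sound units = 6 units


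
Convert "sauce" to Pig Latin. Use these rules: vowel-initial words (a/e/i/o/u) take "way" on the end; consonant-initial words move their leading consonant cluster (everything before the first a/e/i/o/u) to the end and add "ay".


Word: "sauce"
Starts with consonant(s) → move to end, add 'ay'
Consonant cluster: "s"
Pig Latin = "aucesay"


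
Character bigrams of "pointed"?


Word: "pointed" (length 7)
Number of bigrams = 7 - 2 + 1 = 6
  Position 0: "po"
  Position 1: "oi"
  Position 2: "in"
  Position 3: "nt"
  Position 4: "te"
  Position 5: "ed"
Bigrams = "po", "oi", "in", "nt", "te", "ed"


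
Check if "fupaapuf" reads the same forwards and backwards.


Word: "fupaapuf"
Reversed: "fupaapuf"
Forward == Backward? fupaapuf == fupaapuf
Palindrome = Yes


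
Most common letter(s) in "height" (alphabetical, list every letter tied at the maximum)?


Word: "height"
Letter counts:
  'e': 1
  'g': 1
  'h': 2
  'i': 1
  't': 1
Maximum count = 2
Most frequent = 'h' (2 times each)


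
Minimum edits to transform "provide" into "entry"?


Word 1: "provide" (length 7)
Word 2: "entry" (length 5)
One optimal edit sequence (insert/delete/substitute each cost 1):
  1. delete 'p'  (+1)
  2. delete 'r'  (+1)
  3. substitute 'o' -> 'e'  (+1)
  4. substitute 'v' -> 'n'  (+1)
  5. substitute 'i' -> 't'  (+1)
  6. substitute 'd' -> 'r'  (+1)
  7. substitute 'e' -> 'y'  (+1)
Total edit operations: 7
Edit distance = 7


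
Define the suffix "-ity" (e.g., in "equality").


Suffix: -ity
Example: equality = equal + -ity
Meaning = quality of


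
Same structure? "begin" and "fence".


Pattern of "begin": [0, 1, 2, 3, 4]
Pattern of "fence": [0, 1, 2, 3, 1]
Patterns do not match
Same pattern = No


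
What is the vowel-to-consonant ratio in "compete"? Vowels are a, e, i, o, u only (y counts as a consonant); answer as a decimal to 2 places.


Word: "compete"
Vowels (a,e,i,o,u): 3
Consonants: 4
Ratio = 3/4
= 0.75


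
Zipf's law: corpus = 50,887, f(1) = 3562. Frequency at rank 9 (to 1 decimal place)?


Zipf's law: f(r) = f(1) / r
f(1) = 3562
f(9) = 3562 / 9
= 395.8 occurrences


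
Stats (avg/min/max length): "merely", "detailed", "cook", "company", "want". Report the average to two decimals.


Lengths: "merely"=6, "detailed"=8, "cook"=4, "company"=7, "want"=4
Sum = 29, Count = 5
Average = 29/5 = 5.80
= avg=5.80, min=4, max=8


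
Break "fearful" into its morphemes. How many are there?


Word: "fearful"
Morphemes: fear | -ful
Each morpheme carries meaning
= 2 morphemes


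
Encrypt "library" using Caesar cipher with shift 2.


Word: "library"
Shift: 2
Each letter → (letter + shift) mod 26:
  'l' (11) + 2 = 13 → 'n'
  'i' (8) + 2 = 10 → 'k'
  'b' (1) + 2 = 3 → 'd'
  'r' (17) + 2 = 19 → 't'
  'a' (0) + 2 = 2 → 'c'
  'r' (17) + 2 = 19 → 't'
  'y' (24) + 2 = 0 → 'a'
Result = "nkdtcta"


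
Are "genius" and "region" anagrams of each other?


Word 1: "genius" → sorted: eginsu
Word 2: "region" → sorted: eginor
Same letters? eginsu != eginor
Anagram = No


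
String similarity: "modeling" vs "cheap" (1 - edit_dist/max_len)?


Word 1: "modeling" (length 8)
Word 2: "cheap" (length 5)
One optimal edit sequence:
  1. delete 'm'  (+1)
  2. substitute 'o' -> 'c'  (+1)
  3. substitute 'd' -> 'h'  (+1)
  4. keep 'e'
  5. delete 'l'  (+1)
  6. delete 'i'  (+1)
  7. substitute 'n' -> 'a'  (+1)
  8. substitute 'g' -> 'p'  (+1)
Edit distance = 7
Max length = max(8, 5) = 8
Similarity = 1 - 7/8
= 0.1250


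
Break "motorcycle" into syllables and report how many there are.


Word: "motorcycle"
Syllable breakdown: mo-tor-cy-cle
Counting: 4 parts
= 4 syllables


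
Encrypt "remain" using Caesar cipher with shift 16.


Word: "remain"
Shift: 16
Each letter → (letter + shift) mod 26:
  'r' (17) + 16 = 7 → 'h'
  'e' (4) + 16 = 20 → 'u'
  'm' (12) + 16 = 2 → 'c'
  'a' (0) + 16 = 16 → 'q'
  'i' (8) + 16 = 24 → 'y'
  'n' (13) + 16 = 3 → 'd'
Result = "hucqyd"


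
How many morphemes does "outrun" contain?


Word: "outrun"
Morphemes: out- | run
Each morpheme carries meaning
= 2 morphemes


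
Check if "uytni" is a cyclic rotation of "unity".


Word: "unity", Candidate: "uytni"
Method: check if candidate is substring of word+word
"unityunity" contains "uytni"? No
Is rotation = No


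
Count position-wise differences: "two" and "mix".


Comparing character by character (same length = 3):
  Pos 0: 't' vs 'm' !=
  Pos 1: 'w' vs 'i' !=
  Pos 2: 'o' vs 'x' !=
Hamming distance = 3


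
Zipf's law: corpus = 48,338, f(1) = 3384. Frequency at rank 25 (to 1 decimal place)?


Zipf's law: f(r) = f(1) / r
f(1) = 3384
f(25) = 3384 / 25
= 135.4 occurrences


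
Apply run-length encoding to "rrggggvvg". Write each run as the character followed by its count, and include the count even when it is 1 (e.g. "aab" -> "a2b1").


String: "rrggggvvg"
Scanning for consecutive runs:
  'r' x 2
  'g' x 4
  'v' x 2
  'g' x 1
RLE = "r2g4v2g1"


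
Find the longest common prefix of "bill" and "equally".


Word 1: "bill"
Word 2: "equally"
Comparing from start:
  Pos 0: 'b' != 'e' (stop)
LCP = "" (length 0)


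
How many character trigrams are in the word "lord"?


Word: "lord" (length 4)
Number of 3-grams = length - 3 + 1 = 4 - 3 + 1
= 2


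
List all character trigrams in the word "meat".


Word: "meat" (length 4)
Number of trigrams = 4 - 3 + 1 = 2
  Position 0: "mea"
  Position 1: "eat"
Trigrams = "mea", "eat"


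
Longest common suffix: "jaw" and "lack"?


Word 1: "jaw"
Word 2: "lack"
Comparing from end:
  Pos -1: 'w' != 'k' (stop)
LCS = "" (length 0)


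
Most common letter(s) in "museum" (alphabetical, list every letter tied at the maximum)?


Word: "museum"
Letter counts:
  'e': 1
  'm': 2
  's': 1
  'u': 2
Maximum count = 2
Most frequent = 'm', 'u' (2 times each)


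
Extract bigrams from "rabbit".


Word: "rabbit" (length 6)
Number of bigrams = 6 - 2 + 1 = 5
  Position 0: "ra"
  Position 1: "ab"
  Position 2: "bb"
  Position 3: "bi"
  Position 4: "it"
Bigrams = "ra", "ab", "bb", "bi", "it"


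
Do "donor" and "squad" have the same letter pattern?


Pattern of "donor": [0, 1, 2, 1, 3]
Pattern of "squad": [0, 1, 2, 3, 4]
Patterns do not match
Same pattern = No


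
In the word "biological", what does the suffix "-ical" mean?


Suffix: -ical
As in: biological -> biology + -ical, with a spelling change
Meaning = relating to


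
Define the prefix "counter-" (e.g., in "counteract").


Prefix: counter-
Example: counteract (counter- + act)
Meaning = against / opposite


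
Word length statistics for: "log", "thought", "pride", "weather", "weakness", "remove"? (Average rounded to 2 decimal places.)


Lengths: "log"=3, "thought"=7, "pride"=5, "weather"=7, "weakness"=8, "remove"=6
Sum = 36, Count = 6
Average = 36/6 = 6.00
= avg=6.00, min=3, max=8


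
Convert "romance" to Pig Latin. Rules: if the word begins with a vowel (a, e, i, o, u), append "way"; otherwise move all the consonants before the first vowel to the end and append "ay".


Word: "romance"
Starts with consonant(s) → move to end, add 'ay'
Consonant cluster: "r"
Pig Latin = "omanceray"


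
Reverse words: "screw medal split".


Original: "screw medal split"
Words (1..n): screw | medal | split
Reversed (n..1): split | medal | screw
Result = "split medal screw"


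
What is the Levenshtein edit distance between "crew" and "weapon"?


Word 1: "crew" (length 4)
Word 2: "weapon" (length 6)
One optimal edit sequence (insert/delete/substitute each cost 1):
  1. insert 'w'  (+1)
  2. insert 'e'  (+1)
  3. substitute 'c' -> 'a'  (+1)
  4. substitute 'r' -> 'p'  (+1)
  5. substitute 'e' -> 'o'  (+1)
  6. substitute 'w' -> 'n'  (+1)
Total edit operations: 6
Edit distance = 6


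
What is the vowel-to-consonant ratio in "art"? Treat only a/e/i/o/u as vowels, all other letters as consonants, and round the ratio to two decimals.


Word: "art"
Vowels (a,e,i,o,u): 1
Consonants: 2
Ratio = 1/2
= 0.50


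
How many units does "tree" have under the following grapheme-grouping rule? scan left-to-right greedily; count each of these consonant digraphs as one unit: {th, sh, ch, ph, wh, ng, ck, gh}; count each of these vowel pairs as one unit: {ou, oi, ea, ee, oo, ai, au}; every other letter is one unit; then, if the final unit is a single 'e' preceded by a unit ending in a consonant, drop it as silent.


Word: "tree" (4 letters)
Left-to-right scan:
  [1] 't' (letter)
  [2] 'r' (letter)
  [3] 'ee' (vowel-pair)
Units from scan: 3
Sound units = 3 units


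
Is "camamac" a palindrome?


Word: "camamac"
Reversed: "camamac"
Forward == Backward? camamac == camamac
Palindrome = Yes


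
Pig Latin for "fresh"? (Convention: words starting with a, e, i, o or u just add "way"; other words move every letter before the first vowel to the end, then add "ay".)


Word: "fresh"
Starts with consonant(s) → move to end, add 'ay'
Consonant cluster: "fr"
Pig Latin = "eshfray"


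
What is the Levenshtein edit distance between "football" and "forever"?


Word 1: "football" (length 8)
Word 2: "forever" (length 7)
One optimal edit sequence (insert/delete/substitute each cost 1):
  1. keep 'f'
  2. delete 'o'  (+1)
  3. keep 'o'
  4. substitute 't' -> 'r'  (+1)
  5. substitute 'b' -> 'e'  (+1)
  6. substitute 'a' -> 'v'  (+1)
  7. substitute 'l' -> 'e'  (+1)
  8. substitute 'l' -> 'r'  (+1)
Total edit operations: 6
Edit distance = 6


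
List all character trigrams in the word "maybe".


Word: "maybe" (length 5)
Number of trigrams = 5 - 3 + 1 = 3
  Position 0: "may"
  Position 1: "ayb"
  Position 2: "ybe"
Trigrams = "may", "ayb", "ybe"


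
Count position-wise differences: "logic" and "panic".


Comparing character by character (same length = 5):
  Pos 0: 'l' vs 'p' !=
  Pos 1: 'o' vs 'a' !=
  Pos 2: 'g' vs 'n' !=
  Pos 3: 'i' vs 'i' =
  Pos 4: 'c' vs 'c' =
Hamming distance = 3


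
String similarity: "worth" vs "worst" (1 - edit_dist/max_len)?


Word 1: "worth" (length 5)
Word 2: "worst" (length 5)
One optimal edit sequence:
  1. keep 'w'
  2. keep 'o'
  3. keep 'r'
  4. substitute 't' -> 's'  (+1)
  5. substitute 'h' -> 't'  (+1)
Edit distance = 2
Max length = max(5, 5) = 5
Similarity = 1 - 2/5
= 0.6000


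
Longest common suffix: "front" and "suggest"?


Word 1: "front"
Word 2: "suggest"
Comparing from end:
  Pos -1: 't' == 't'
  Pos -2: 'n' != 's' (stop)
LCS = "t" (length 1)


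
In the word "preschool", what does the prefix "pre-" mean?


Prefix: pre-
As in: preschool -> pre- + school
Meaning = before


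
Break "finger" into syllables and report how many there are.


Word: "finger"
Syllable breakdown: fin-ger
Counting: 2 parts
= 2 syllables


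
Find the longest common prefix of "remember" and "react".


Word 1: "remember"
Word 2: "react"
Comparing from start:
  Pos 0: 'r' == 'r'
  Pos 1: 'e' == 'e'
  Pos 2: 'm' != 'a' (stop)
LCP = "re" (length 2)


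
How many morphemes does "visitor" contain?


Word: "visitor"
Morphemes: visit | -or
Each morpheme carries meaning
= 2 morphemes


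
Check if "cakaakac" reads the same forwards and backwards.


Word: "cakaakac"
Reversed: "cakaakac"
Forward == Backward? cakaakac == cakaakac
Palindrome = Yes


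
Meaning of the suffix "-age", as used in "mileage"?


Suffix: -age
As in: mileage -> mile + -age
Meaning = result / collection


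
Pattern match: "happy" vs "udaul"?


Pattern of "happy": [0, 1, 2, 2, 3]
Pattern of "udaul": [0, 1, 2, 0, 3]
Patterns do not match
Same pattern = No
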